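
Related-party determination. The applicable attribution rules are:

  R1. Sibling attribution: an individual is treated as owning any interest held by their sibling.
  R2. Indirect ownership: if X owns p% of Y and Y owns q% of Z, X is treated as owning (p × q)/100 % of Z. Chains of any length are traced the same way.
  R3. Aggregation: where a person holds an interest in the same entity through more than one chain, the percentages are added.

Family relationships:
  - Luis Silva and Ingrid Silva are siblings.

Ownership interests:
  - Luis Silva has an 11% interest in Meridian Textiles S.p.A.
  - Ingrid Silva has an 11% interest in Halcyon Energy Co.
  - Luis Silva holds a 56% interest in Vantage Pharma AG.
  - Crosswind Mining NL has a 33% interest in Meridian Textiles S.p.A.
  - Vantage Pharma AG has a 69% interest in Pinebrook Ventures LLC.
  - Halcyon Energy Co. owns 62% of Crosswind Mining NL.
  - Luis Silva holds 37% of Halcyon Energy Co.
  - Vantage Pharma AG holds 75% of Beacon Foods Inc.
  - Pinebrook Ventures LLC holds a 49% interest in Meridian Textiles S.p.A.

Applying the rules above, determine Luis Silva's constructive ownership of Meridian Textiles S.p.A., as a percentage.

By sibling attribution (R1), Luis Silva is treated as also owning Ingrid Silva's interest in Halcyon Energy Co, giving 37% + 11% = 48%.
Chain via Halcyon Energy Co. → Crosswind Mining NL (R2): 48% × 62% × 33% = 9.8208% of Meridian Textiles S.p.A.
Chain via Vantage Pharma AG → Pinebrook Ventures LLC (R2): 56% × 69% × 49% = 18.9336% of Meridian Textiles S.p.A.
Direct interest in Meridian Textiles S.p.A: 11%.
Aggregating (R3): 9.8208% + 18.9336% + 11% = 39.7544%.

39.7544%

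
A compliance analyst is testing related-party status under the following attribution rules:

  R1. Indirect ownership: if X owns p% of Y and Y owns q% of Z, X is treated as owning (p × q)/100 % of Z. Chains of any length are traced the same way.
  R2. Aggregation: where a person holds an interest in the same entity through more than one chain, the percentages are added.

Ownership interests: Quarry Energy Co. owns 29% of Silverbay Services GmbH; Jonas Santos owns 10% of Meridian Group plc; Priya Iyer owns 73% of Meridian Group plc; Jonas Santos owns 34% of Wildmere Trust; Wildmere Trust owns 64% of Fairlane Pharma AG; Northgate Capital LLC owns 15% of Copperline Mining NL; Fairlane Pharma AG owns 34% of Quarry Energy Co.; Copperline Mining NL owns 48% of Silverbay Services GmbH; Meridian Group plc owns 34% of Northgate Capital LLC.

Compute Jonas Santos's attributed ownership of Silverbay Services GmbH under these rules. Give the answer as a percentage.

Chain via Meridian Group plc → Northgate Capital LLC → Copperline Mining NL (R1): 10% × 34% × 15% × 48% = 0.2448% of Silverbay Services GmbH.
Chain via Wildmere Trust → Fairlane Pharma AG → Quarry Energy Co. (R1): 34% × 64% × 34% × 29% = 2.145536% of Silverbay Services GmbH.
Aggregating (R2): 0.2448% + 2.145536% = 2.390336%.

2.390336%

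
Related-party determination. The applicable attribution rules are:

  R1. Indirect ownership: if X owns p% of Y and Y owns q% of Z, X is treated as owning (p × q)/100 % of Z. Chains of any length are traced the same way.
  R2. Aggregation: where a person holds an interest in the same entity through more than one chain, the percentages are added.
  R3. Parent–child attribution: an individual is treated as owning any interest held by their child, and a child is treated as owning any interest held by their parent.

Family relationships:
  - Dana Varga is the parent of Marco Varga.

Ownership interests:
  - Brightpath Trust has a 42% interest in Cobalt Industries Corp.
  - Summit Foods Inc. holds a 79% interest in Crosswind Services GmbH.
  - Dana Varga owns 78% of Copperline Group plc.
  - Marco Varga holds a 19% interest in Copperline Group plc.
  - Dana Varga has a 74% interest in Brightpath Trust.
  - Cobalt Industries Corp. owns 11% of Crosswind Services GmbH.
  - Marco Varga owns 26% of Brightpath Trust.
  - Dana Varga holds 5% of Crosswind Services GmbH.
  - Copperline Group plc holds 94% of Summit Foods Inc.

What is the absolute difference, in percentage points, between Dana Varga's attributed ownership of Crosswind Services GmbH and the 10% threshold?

By parent–child attribution (R3), Dana Varga is treated as also owning Marco Varga's interest in Copperline Group plc, giving 78% + 19% = 97%.
By parent–child attribution (R3), Dana Varga is treated as also owning Marco Varga's interest in Brightpath Trust, giving 74% + 26% = 100%.
Chain via Copperline Group plc → Summit Foods Inc. (R1): 97% × 94% × 79% = 72.0322% of Crosswind Services GmbH.
Chain via Brightpath Trust → Cobalt Industries Corp. (R1): 100% × 42% × 11% = 4.62% of Crosswind Services GmbH.
Direct interest in Crosswind Services GmbH: 5%.
Aggregating (R2): 72.0322% + 4.62% + 5% = 81.6522%.
81.6522% exceeds the 10% threshold by 71.6522 percentage points.

71.6522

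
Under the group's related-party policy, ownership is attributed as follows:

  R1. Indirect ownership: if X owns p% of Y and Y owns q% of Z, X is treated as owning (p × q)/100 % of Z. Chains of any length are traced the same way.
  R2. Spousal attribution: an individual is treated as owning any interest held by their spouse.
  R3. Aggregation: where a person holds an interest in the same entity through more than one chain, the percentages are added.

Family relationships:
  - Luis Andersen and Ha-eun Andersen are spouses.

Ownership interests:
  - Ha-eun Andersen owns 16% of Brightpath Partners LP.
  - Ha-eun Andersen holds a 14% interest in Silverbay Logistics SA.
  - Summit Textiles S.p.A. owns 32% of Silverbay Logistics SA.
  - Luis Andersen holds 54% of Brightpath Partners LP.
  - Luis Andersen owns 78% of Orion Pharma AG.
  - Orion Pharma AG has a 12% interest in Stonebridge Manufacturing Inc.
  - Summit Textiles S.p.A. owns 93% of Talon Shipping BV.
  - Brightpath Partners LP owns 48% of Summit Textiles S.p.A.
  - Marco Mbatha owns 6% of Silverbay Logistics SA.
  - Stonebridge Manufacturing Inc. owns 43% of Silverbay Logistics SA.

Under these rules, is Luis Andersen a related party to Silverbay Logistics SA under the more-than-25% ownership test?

By spousal attribution (R2), Luis Andersen is treated as also owning Ha-eun Andersen's interest in Brightpath Partners LP, giving 54% + 16% = 70%.
By spousal attribution (R2), Luis Andersen is treated as owning Ha-eun Andersen's 14% interest in Silverbay Logistics SA.
Chain via Brightpath Partners LP → Summit Textiles S.p.A. (R1): 70% × 48% × 32% = 10.752% of Silverbay Logistics SA.
Chain via Orion Pharma AG → Stonebridge Manufacturing Inc. (R1): 78% × 12% × 43% = 4.0248% of Silverbay Logistics SA.
Direct interest in Silverbay Logistics SA: 14%.
Aggregating (R3): 10.752% + 4.0248% + 14% = 28.7768%.
28.7768% exceeds the 25% threshold, so Luis is a related party to Silverbay Logistics SA.

Yes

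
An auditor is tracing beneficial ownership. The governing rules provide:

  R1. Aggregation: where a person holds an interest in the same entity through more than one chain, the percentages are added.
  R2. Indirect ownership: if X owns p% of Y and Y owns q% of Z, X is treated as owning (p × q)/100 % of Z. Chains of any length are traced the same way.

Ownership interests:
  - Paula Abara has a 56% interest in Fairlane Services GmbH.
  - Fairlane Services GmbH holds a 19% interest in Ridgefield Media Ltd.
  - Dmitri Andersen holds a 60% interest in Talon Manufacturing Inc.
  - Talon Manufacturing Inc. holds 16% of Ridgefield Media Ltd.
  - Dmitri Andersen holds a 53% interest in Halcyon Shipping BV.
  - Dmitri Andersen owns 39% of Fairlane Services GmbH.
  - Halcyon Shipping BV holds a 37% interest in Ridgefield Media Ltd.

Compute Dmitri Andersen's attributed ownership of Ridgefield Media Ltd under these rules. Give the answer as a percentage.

36.62%

Chain via Talon Manufacturing Inc. (R2): 60% × 16% = 9.6% of Ridgefield Media Ltd.
Chain via Halcyon Shipping BV (R2): 53% × 37% = 19.61% of Ridgefield Media Ltd.
Chain via Fairlane Services GmbH (R2): 39% × 19% = 7.41% of Ridgefield Media Ltd.
Aggregating (R1): 9.6% + 19.61% + 7.41% = 36.62%.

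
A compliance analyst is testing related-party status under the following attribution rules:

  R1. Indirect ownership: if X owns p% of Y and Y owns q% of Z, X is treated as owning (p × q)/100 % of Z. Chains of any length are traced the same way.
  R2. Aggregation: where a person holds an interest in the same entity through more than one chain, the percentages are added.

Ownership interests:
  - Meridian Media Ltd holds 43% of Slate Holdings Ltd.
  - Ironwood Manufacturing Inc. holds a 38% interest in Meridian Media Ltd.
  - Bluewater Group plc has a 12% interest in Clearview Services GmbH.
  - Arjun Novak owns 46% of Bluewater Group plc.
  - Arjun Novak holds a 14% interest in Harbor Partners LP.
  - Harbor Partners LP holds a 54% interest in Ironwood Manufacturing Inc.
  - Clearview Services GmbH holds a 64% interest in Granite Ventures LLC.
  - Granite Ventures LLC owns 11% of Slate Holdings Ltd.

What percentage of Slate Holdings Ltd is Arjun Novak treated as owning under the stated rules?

1.623912%

Chain via Harbor Partners LP → Ironwood Manufacturing Inc. → Meridian Media Ltd (R1): 14% × 54% × 38% × 43% = 1.235304% of Slate Holdings Ltd.
Chain via Bluewater Group plc → Clearview Services GmbH → Granite Ventures LLC (R1): 46% × 12% × 64% × 11% = 0.388608% of Slate Holdings Ltd.
Aggregating (R2): 1.235304% + 0.388608% = 1.623912%.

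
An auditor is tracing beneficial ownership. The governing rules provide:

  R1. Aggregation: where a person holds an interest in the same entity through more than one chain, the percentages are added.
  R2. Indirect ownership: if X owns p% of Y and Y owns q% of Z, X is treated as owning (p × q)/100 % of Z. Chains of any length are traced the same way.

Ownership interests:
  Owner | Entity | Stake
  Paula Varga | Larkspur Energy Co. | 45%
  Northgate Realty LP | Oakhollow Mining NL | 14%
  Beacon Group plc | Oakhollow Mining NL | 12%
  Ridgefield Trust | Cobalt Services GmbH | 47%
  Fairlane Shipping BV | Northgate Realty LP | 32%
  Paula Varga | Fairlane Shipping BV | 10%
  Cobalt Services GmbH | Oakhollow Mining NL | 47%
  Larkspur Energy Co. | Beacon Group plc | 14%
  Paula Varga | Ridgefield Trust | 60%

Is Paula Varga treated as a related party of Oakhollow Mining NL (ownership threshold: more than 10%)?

Chain via Ridgefield Trust → Cobalt Services GmbH (R2): 60% × 47% × 47% = 13.254% of Oakhollow Mining NL.
Chain via Larkspur Energy Co. → Beacon Group plc (R2): 45% × 14% × 12% = 0.756% of Oakhollow Mining NL.
Chain via Fairlane Shipping BV → Northgate Realty LP (R2): 10% × 32% × 14% = 0.448% of Oakhollow Mining NL.
Aggregating (R1): 13.254% + 0.756% + 0.448% = 14.458%.
14.458% exceeds the 10% threshold, so Paula is a related party to Oakhollow Mining NL.

Yes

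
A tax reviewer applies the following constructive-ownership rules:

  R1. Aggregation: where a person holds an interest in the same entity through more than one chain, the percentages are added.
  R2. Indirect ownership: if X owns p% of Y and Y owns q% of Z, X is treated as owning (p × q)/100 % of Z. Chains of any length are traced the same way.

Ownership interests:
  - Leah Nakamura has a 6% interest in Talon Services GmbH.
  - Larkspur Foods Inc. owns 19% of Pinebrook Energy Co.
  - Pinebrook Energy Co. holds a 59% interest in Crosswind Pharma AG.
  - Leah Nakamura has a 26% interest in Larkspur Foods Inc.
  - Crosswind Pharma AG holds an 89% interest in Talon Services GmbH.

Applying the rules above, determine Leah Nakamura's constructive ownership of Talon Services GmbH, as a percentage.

Chain via Larkspur Foods Inc. → Pinebrook Energy Co. → Crosswind Pharma AG (R2): 26% × 19% × 59% × 89% = 2.593994% of Talon Services GmbH.
Direct interest in Talon Services GmbH: 6%.
Aggregating (R1): 2.593994% + 6% = 8.593994%.

8.593994%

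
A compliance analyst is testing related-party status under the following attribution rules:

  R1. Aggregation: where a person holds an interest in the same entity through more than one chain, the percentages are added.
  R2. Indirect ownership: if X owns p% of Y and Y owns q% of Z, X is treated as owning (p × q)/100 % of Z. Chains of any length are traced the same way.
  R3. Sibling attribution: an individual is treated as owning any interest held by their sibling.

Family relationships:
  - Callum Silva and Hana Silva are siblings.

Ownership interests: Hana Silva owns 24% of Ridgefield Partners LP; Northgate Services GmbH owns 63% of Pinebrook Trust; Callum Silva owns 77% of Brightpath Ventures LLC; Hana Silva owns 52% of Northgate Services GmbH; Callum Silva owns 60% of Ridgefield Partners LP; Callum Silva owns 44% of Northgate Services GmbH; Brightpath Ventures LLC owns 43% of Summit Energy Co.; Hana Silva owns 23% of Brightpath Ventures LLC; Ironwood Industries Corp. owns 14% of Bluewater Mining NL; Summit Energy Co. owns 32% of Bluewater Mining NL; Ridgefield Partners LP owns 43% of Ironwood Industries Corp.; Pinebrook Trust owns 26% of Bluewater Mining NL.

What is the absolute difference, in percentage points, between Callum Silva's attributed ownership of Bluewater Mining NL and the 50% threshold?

15.4584

By sibling attribution (R3), Callum Silva is treated as also owning Hana Silva's interest in Northgate Services GmbH, giving 44% + 52% = 96%.
By sibling attribution (R3), Callum Silva is treated as also owning Hana Silva's interest in Brightpath Ventures LLC, giving 77% + 23% = 100%.
By sibling attribution (R3), Callum Silva is treated as also owning Hana Silva's interest in Ridgefield Partners LP, giving 60% + 24% = 84%.
Chain via Northgate Services GmbH → Pinebrook Trust (R2): 96% × 63% × 26% = 15.7248% of Bluewater Mining NL.
Chain via Brightpath Ventures LLC → Summit Energy Co. (R2): 100% × 43% × 32% = 13.76% of Bluewater Mining NL.
Chain via Ridgefield Partners LP → Ironwood Industries Corp. (R2): 84% × 43% × 14% = 5.0568% of Bluewater Mining NL.
Aggregating (R1): 15.7248% + 13.76% + 5.0568% = 34.5416%.
34.5416% falls short of the 50% threshold by 15.4584 percentage points.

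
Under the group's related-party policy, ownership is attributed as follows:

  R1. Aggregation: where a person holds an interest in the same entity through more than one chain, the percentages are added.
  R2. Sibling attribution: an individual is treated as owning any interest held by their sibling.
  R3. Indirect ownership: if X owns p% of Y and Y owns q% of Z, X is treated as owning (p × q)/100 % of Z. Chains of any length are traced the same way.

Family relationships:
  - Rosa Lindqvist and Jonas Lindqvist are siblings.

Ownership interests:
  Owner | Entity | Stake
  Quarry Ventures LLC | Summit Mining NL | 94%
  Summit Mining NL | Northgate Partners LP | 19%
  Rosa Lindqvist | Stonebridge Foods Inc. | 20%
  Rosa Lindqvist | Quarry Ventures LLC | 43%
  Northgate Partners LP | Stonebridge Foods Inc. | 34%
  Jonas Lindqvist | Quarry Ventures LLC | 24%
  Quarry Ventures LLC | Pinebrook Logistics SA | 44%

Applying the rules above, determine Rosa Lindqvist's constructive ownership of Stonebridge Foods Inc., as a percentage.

By sibling attribution (R2), Rosa Lindqvist is treated as also owning Jonas Lindqvist's interest in Quarry Ventures LLC, giving 43% + 24% = 67%.
Chain via Quarry Ventures LLC → Summit Mining NL → Northgate Partners LP (R3): 67% × 94% × 19% × 34% = 4.068508% of Stonebridge Foods Inc.
Direct interest in Stonebridge Foods Inc: 20%.
Aggregating (R1): 4.068508% + 20% = 24.068508%.

24.068508%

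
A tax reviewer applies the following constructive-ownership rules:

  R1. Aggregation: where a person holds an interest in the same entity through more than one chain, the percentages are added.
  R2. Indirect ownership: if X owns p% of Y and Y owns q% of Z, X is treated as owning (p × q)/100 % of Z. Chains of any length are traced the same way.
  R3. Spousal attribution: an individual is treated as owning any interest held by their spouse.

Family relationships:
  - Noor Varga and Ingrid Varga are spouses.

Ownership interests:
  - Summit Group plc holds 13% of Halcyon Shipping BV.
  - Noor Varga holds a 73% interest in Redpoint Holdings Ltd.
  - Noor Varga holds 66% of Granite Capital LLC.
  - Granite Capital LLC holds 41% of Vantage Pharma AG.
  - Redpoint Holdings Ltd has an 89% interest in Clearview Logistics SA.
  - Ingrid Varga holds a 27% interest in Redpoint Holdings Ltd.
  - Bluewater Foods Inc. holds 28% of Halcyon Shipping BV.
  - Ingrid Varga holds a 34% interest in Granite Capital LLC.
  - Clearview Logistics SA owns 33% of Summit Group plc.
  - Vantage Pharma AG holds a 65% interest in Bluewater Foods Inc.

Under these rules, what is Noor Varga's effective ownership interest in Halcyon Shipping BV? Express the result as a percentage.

11.2801%

By spousal attribution (R3), Noor Varga is treated as also owning Ingrid Varga's interest in Redpoint Holdings Ltd, giving 73% + 27% = 100%.
By spousal attribution (R3), Noor Varga is treated as also owning Ingrid Varga's interest in Granite Capital LLC, giving 66% + 34% = 100%.
Chain via Redpoint Holdings Ltd → Clearview Logistics SA → Summit Group plc (R2): 100% × 89% × 33% × 13% = 3.8181% of Halcyon Shipping BV.
Chain via Granite Capital LLC → Vantage Pharma AG → Bluewater Foods Inc. (R2): 100% × 41% × 65% × 28% = 7.462% of Halcyon Shipping BV.
Aggregating (R1): 3.8181% + 7.462% = 11.2801%.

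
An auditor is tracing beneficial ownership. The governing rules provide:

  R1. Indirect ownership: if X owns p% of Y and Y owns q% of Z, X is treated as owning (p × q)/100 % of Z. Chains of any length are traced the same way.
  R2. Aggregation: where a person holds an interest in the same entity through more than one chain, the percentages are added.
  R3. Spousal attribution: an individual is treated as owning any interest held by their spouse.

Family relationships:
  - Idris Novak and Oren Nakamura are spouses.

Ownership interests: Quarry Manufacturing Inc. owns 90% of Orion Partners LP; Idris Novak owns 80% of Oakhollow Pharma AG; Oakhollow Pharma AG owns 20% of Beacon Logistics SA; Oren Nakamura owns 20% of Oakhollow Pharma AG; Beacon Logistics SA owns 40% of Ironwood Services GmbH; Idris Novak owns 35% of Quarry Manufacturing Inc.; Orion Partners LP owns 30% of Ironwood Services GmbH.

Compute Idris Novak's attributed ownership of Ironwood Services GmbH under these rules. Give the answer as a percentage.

By spousal attribution (R3), Idris Novak is treated as also owning Oren Nakamura's interest in Oakhollow Pharma AG, giving 80% + 20% = 100%.
Chain via Quarry Manufacturing Inc. → Orion Partners LP (R1): 35% × 90% × 30% = 9.45% of Ironwood Services GmbH.
Chain via Oakhollow Pharma AG → Beacon Logistics SA (R1): 100% × 20% × 40% = 8% of Ironwood Services GmbH.
Aggregating (R2): 9.45% + 8% = 17.45%.

17.45%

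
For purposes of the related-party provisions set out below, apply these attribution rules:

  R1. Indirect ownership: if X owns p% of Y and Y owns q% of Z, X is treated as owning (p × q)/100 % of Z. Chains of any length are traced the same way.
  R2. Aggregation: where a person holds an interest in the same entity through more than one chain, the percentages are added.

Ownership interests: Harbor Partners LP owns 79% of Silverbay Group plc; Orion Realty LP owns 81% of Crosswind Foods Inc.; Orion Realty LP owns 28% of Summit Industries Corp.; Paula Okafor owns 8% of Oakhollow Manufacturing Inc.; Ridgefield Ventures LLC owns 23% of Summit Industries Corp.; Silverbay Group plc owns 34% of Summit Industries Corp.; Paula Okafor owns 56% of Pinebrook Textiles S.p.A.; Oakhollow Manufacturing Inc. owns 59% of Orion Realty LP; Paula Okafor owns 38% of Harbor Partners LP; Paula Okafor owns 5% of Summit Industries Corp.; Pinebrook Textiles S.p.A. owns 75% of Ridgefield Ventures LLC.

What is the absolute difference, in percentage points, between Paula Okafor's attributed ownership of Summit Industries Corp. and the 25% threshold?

Chain via Pinebrook Textiles S.p.A. → Ridgefield Ventures LLC (R1): 56% × 75% × 23% = 9.66% of Summit Industries Corp.
Chain via Harbor Partners LP → Silverbay Group plc (R1): 38% × 79% × 34% = 10.2068% of Summit Industries Corp.
Chain via Oakhollow Manufacturing Inc. → Orion Realty LP (R1): 8% × 59% × 28% = 1.3216% of Summit Industries Corp.
Direct interest in Summit Industries Corp: 5%.
Aggregating (R2): 9.66% + 10.2068% + 1.3216% + 5% = 26.1884%.
26.1884% exceeds the 25% threshold by 1.1884 percentage points.

1.1884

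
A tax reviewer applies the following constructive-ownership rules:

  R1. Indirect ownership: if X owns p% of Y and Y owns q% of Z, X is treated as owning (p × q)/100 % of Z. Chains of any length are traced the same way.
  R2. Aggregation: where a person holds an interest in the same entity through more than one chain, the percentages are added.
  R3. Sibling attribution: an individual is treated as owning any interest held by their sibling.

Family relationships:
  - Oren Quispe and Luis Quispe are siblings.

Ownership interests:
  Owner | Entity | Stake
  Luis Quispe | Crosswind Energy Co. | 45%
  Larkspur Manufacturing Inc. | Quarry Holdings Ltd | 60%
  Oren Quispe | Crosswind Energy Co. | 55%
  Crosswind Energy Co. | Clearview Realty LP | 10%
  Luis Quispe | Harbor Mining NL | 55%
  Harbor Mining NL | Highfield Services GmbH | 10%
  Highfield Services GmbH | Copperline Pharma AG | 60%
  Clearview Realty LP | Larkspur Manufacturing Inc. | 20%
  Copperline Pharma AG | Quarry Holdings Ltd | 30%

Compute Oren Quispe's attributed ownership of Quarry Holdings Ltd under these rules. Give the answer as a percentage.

2.19%

By sibling attribution (R3), Oren Quispe is treated as also owning Luis Quispe's interest in Crosswind Energy Co, giving 55% + 45% = 100%.
By sibling attribution (R3), Oren Quispe is treated as owning Luis Quispe's 55% interest in Harbor Mining NL.
Chain via Crosswind Energy Co. → Clearview Realty LP → Larkspur Manufacturing Inc. (R1): 100% × 10% × 20% × 60% = 1.2% of Quarry Holdings Ltd.
Chain via Harbor Mining NL → Highfield Services GmbH → Copperline Pharma AG (R1): 55% × 10% × 60% × 30% = 0.99% of Quarry Holdings Ltd.
Aggregating (R2): 1.2% + 0.99% = 2.19%.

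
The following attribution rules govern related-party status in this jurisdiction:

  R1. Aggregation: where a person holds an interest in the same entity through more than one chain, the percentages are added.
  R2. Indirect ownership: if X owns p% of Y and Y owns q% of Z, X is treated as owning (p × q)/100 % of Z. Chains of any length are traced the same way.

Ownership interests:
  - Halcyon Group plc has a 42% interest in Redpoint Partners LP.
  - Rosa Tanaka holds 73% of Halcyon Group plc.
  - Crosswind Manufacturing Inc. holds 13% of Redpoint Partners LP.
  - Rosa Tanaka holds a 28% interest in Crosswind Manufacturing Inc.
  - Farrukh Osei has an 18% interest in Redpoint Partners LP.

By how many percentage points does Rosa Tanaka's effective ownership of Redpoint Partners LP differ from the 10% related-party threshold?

Chain via Crosswind Manufacturing Inc. (R2): 28% × 13% = 3.64% of Redpoint Partners LP.
Chain via Halcyon Group plc (R2): 73% × 42% = 30.66% of Redpoint Partners LP.
Aggregating (R1): 3.64% + 30.66% = 34.3%.
34.3% exceeds the 10% threshold by 24.3 percentage points.

24.3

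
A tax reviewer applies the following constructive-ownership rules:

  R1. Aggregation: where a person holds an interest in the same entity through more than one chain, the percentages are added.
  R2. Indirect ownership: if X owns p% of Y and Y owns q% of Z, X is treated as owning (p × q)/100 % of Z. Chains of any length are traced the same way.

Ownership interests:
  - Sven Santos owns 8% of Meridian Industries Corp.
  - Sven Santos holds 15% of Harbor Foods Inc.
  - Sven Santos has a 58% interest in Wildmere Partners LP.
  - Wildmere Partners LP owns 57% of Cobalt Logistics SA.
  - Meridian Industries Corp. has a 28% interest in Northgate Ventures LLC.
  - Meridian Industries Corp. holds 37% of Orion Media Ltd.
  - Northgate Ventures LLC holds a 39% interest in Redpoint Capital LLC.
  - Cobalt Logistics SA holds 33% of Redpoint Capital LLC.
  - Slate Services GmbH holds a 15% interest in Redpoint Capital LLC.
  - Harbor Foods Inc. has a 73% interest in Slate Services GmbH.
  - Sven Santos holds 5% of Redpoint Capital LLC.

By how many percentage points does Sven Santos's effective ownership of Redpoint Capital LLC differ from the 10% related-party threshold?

Chain via Meridian Industries Corp. → Northgate Ventures LLC (R2): 8% × 28% × 39% = 0.8736% of Redpoint Capital LLC.
Chain via Wildmere Partners LP → Cobalt Logistics SA (R2): 58% × 57% × 33% = 10.9098% of Redpoint Capital LLC.
Chain via Harbor Foods Inc. → Slate Services GmbH (R2): 15% × 73% × 15% = 1.6425% of Redpoint Capital LLC.
Direct interest in Redpoint Capital LLC: 5%.
Aggregating (R1): 0.8736% + 10.9098% + 1.6425% + 5% = 18.4259%.
18.4259% exceeds the 10% threshold by 8.4259 percentage points.

8.4259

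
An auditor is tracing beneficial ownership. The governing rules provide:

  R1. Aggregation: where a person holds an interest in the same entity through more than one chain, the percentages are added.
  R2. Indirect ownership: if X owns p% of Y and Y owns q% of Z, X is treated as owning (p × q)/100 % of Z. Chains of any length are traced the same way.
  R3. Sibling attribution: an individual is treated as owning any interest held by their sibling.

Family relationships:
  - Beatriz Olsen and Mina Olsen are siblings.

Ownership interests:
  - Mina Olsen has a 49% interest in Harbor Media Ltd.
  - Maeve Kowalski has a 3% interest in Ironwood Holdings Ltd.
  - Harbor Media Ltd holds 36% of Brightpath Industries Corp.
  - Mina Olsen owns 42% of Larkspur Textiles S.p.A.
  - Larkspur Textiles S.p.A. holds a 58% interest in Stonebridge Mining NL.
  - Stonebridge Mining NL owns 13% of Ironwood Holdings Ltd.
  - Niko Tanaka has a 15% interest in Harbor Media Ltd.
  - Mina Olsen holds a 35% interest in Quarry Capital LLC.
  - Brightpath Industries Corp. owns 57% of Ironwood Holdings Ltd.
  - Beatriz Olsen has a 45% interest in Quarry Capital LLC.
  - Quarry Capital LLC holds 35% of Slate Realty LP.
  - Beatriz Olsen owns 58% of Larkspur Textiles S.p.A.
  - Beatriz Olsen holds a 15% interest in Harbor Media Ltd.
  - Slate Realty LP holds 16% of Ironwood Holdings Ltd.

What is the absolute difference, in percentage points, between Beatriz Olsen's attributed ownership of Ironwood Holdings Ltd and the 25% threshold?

By sibling attribution (R3), Beatriz Olsen is treated as also owning Mina Olsen's interest in Harbor Media Ltd, giving 15% + 49% = 64%.
By sibling attribution (R3), Beatriz Olsen is treated as also owning Mina Olsen's interest in Larkspur Textiles S.p.A, giving 58% + 42% = 100%.
By sibling attribution (R3), Beatriz Olsen is treated as also owning Mina Olsen's interest in Quarry Capital LLC, giving 45% + 35% = 80%.
Chain via Harbor Media Ltd → Brightpath Industries Corp. (R2): 64% × 36% × 57% = 13.1328% of Ironwood Holdings Ltd.
Chain via Larkspur Textiles S.p.A. → Stonebridge Mining NL (R2): 100% × 58% × 13% = 7.54% of Ironwood Holdings Ltd.
Chain via Quarry Capital LLC → Slate Realty LP (R2): 80% × 35% × 16% = 4.48% of Ironwood Holdings Ltd.
Aggregating (R1): 13.1328% + 7.54% + 4.48% = 25.1528%.
25.1528% exceeds the 25% threshold by 0.1528 percentage points.

0.1528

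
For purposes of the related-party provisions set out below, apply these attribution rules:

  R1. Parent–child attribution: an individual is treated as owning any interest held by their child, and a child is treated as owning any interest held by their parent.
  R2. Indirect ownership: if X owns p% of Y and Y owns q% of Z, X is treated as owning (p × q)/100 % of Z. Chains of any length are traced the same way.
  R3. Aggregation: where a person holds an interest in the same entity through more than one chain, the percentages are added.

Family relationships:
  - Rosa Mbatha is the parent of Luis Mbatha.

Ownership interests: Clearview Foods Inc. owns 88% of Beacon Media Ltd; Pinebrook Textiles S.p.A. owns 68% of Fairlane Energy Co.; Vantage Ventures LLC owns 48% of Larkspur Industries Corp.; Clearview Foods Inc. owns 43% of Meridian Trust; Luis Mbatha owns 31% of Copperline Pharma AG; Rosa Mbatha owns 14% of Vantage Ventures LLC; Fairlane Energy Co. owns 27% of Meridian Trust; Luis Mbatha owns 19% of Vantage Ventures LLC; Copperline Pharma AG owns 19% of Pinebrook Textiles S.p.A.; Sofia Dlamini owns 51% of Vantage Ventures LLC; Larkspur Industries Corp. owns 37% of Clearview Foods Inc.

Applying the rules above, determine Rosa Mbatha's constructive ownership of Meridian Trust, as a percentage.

3.601548%

By parent–child attribution (R1), Rosa Mbatha is treated as also owning Luis Mbatha's interest in Vantage Ventures LLC, giving 14% + 19% = 33%.
By parent–child attribution (R1), Rosa Mbatha is treated as owning Luis Mbatha's 31% interest in Copperline Pharma AG.
Chain via Vantage Ventures LLC → Larkspur Industries Corp. → Clearview Foods Inc. (R2): 33% × 48% × 37% × 43% = 2.520144% of Meridian Trust.
Chain via Copperline Pharma AG → Pinebrook Textiles S.p.A. → Fairlane Energy Co. (R2): 31% × 19% × 68% × 27% = 1.081404% of Meridian Trust.
Aggregating (R3): 2.520144% + 1.081404% = 3.601548%.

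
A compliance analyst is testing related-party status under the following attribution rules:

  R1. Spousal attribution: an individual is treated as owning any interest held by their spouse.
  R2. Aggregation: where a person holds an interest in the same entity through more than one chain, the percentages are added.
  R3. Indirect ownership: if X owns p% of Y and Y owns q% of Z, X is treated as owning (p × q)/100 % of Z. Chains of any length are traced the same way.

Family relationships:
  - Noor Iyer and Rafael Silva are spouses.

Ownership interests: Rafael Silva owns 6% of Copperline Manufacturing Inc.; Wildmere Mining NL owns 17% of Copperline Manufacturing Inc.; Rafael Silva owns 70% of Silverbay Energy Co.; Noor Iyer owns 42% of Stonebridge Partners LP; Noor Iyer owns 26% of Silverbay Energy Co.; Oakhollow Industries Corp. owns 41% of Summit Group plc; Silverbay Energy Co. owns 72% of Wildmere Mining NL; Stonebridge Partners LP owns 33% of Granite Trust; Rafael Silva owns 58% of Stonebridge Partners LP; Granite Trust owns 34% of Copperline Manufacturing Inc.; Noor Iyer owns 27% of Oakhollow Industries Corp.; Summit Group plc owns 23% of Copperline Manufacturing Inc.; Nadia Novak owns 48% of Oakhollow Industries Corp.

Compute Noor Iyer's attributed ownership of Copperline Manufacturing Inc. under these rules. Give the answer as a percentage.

By spousal attribution (R1), Noor Iyer is treated as also owning Rafael Silva's interest in Silverbay Energy Co, giving 26% + 70% = 96%.
By spousal attribution (R1), Noor Iyer is treated as also owning Rafael Silva's interest in Stonebridge Partners LP, giving 42% + 58% = 100%.
By spousal attribution (R1), Noor Iyer is treated as owning Rafael Silva's 6% interest in Copperline Manufacturing Inc.
Chain via Oakhollow Industries Corp. → Summit Group plc (R3): 27% × 41% × 23% = 2.5461% of Copperline Manufacturing Inc.
Chain via Silverbay Energy Co. → Wildmere Mining NL (R3): 96% × 72% × 17% = 11.7504% of Copperline Manufacturing Inc.
Chain via Stonebridge Partners LP → Granite Trust (R3): 100% × 33% × 34% = 11.22% of Copperline Manufacturing Inc.
Direct interest in Copperline Manufacturing Inc: 6%.
Aggregating (R2): 2.5461% + 11.7504% + 11.22% + 6% = 31.5165%.

31.5165%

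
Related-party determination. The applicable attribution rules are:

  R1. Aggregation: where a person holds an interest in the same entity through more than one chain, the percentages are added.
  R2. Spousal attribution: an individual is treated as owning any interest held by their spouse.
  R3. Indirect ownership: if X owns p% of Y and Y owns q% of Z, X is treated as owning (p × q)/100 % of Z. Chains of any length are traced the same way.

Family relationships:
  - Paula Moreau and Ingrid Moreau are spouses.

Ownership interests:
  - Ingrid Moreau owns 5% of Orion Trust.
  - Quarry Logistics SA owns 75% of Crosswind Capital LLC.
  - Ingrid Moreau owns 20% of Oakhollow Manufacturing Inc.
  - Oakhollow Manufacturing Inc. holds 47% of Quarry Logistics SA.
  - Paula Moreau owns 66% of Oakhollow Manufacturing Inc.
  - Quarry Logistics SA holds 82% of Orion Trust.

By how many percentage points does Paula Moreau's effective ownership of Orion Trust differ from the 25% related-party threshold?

By spousal attribution (R2), Paula Moreau is treated as also owning Ingrid Moreau's interest in Oakhollow Manufacturing Inc, giving 66% + 20% = 86%.
By spousal attribution (R2), Paula Moreau is treated as owning Ingrid Moreau's 5% interest in Orion Trust.
Chain via Oakhollow Manufacturing Inc. → Quarry Logistics SA (R3): 86% × 47% × 82% = 33.1444% of Orion Trust.
Direct interest in Orion Trust: 5%.
Aggregating (R1): 33.1444% + 5% = 38.1444%.
38.1444% exceeds the 25% threshold by 13.1444 percentage points.

13.1444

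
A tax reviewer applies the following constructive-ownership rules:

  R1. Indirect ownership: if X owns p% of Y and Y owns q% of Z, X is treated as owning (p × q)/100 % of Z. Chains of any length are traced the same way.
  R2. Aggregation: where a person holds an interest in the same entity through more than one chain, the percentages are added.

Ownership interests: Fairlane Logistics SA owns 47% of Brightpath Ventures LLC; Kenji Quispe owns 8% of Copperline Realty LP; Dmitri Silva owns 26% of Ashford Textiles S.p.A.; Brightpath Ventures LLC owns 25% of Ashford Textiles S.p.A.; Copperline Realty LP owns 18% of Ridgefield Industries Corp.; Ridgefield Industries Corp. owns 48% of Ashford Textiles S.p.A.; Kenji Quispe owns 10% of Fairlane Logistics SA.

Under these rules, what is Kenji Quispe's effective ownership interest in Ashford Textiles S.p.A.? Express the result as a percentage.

Chain via Copperline Realty LP → Ridgefield Industries Corp. (R1): 8% × 18% × 48% = 0.6912% of Ashford Textiles S.p.A.
Chain via Fairlane Logistics SA → Brightpath Ventures LLC (R1): 10% × 47% × 25% = 1.175% of Ashford Textiles S.p.A.
Aggregating (R2): 0.6912% + 1.175% = 1.8662%.

1.8662%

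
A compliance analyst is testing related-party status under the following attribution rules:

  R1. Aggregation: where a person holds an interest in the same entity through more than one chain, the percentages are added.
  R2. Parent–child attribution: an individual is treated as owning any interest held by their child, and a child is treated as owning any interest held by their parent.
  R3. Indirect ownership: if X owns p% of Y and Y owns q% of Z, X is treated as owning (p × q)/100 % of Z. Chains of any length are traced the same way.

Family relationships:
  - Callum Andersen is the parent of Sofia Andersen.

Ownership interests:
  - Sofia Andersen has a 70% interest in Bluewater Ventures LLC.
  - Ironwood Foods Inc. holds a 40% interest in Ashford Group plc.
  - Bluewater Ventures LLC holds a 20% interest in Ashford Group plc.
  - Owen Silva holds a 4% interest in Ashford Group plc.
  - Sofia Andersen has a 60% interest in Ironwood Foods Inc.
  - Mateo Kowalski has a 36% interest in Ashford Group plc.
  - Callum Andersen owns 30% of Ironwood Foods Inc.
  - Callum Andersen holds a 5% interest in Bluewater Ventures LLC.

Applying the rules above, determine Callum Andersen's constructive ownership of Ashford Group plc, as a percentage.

51%

By parent–child attribution (R2), Callum Andersen is treated as also owning Sofia Andersen's interest in Bluewater Ventures LLC, giving 5% + 70% = 75%.
By parent–child attribution (R2), Callum Andersen is treated as also owning Sofia Andersen's interest in Ironwood Foods Inc, giving 30% + 60% = 90%.
Chain via Bluewater Ventures LLC (R3): 75% × 20% = 15% of Ashford Group plc.
Chain via Ironwood Foods Inc. (R3): 90% × 40% = 36% of Ashford Group plc.
Aggregating (R1): 15% + 36% = 51%.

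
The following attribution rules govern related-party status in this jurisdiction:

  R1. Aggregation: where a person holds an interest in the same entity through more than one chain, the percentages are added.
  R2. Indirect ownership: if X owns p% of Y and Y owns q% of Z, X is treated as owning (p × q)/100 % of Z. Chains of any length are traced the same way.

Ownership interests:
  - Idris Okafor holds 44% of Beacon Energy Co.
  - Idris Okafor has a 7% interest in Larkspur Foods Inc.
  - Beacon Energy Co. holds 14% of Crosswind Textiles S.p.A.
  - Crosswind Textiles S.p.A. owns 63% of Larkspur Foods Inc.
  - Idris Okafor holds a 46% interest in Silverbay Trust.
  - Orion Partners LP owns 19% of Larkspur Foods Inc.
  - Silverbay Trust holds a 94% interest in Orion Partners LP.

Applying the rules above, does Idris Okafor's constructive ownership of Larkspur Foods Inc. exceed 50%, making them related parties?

Chain via Silverbay Trust → Orion Partners LP (R2): 46% × 94% × 19% = 8.2156% of Larkspur Foods Inc.
Chain via Beacon Energy Co. → Crosswind Textiles S.p.A. (R2): 44% × 14% × 63% = 3.8808% of Larkspur Foods Inc.
Direct interest in Larkspur Foods Inc: 7%.
Aggregating (R1): 8.2156% + 3.8808% + 7% = 19.0964%.
19.0964% does not exceed the 50% threshold, so Idris is not a related party to Larkspur Foods Inc.

No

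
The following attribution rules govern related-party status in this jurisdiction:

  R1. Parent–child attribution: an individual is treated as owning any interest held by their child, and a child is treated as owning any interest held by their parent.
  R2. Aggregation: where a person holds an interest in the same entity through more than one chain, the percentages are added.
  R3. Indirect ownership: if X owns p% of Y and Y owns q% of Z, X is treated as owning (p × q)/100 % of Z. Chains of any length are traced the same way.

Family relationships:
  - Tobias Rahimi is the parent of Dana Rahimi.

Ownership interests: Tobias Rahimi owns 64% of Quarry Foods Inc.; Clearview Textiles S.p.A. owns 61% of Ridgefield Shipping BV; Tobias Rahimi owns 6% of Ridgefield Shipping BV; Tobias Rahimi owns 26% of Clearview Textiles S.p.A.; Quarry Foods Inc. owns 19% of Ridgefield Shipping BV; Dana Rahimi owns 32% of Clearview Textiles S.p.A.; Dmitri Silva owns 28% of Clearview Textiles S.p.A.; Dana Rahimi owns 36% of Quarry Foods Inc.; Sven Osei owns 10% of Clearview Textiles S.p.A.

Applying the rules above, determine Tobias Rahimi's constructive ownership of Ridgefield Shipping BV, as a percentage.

By parent–child attribution (R1), Tobias Rahimi is treated as also owning Dana Rahimi's interest in Quarry Foods Inc, giving 64% + 36% = 100%.
By parent–child attribution (R1), Tobias Rahimi is treated as also owning Dana Rahimi's interest in Clearview Textiles S.p.A, giving 26% + 32% = 58%.
Chain via Quarry Foods Inc. (R3): 100% × 19% = 19% of Ridgefield Shipping BV.
Chain via Clearview Textiles S.p.A. (R3): 58% × 61% = 35.38% of Ridgefield Shipping BV.
Direct interest in Ridgefield Shipping BV: 6%.
Aggregating (R2): 19% + 35.38% + 6% = 60.38%.

60.38%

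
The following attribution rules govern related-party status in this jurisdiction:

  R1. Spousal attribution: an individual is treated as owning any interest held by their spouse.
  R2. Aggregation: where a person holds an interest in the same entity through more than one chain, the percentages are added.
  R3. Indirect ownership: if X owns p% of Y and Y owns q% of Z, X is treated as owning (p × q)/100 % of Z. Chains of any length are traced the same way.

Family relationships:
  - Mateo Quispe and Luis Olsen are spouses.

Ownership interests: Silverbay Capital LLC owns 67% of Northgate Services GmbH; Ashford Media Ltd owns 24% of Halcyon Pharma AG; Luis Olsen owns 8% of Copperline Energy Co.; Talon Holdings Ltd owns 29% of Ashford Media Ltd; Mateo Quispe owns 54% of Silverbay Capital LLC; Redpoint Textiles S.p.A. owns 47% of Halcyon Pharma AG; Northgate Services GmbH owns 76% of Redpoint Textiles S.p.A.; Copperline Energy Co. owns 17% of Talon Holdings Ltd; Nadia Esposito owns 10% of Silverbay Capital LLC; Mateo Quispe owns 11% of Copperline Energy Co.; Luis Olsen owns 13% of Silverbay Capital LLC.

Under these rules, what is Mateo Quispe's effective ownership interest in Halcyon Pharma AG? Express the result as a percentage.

16.259516%

By spousal attribution (R1), Mateo Quispe is treated as also owning Luis Olsen's interest in Copperline Energy Co, giving 11% + 8% = 19%.
By spousal attribution (R1), Mateo Quispe is treated as also owning Luis Olsen's interest in Silverbay Capital LLC, giving 54% + 13% = 67%.
Chain via Copperline Energy Co. → Talon Holdings Ltd → Ashford Media Ltd (R3): 19% × 17% × 29% × 24% = 0.224808% of Halcyon Pharma AG.
Chain via Silverbay Capital LLC → Northgate Services GmbH → Redpoint Textiles S.p.A. (R3): 67% × 67% × 76% × 47% = 16.034708% of Halcyon Pharma AG.
Aggregating (R2): 0.224808% + 16.034708% = 16.259516%.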